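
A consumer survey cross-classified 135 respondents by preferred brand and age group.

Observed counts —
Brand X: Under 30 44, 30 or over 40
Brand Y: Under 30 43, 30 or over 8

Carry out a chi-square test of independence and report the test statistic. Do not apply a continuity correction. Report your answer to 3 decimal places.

Row totals: 84, 51. Column totals: 87, 48. Grand total N = 135.
Expected counts (row total × column total / N):
  Brand X, Under 30: 84×87/135 = 54.1333
  Brand X, 30 or over: 84×48/135 = 29.8667
  Brand Y, Under 30: 51×87/135 = 32.8667
  Brand Y, 30 or over: 51×48/135 = 18.1333
Contributions (O − E)²/E:
  (44 − 54.1333)²/54.1333 = 1.8969
  (40 − 29.8667)²/29.8667 = 3.4381
  (43 − 32.8667)²/32.8667 = 3.1242
  (8 − 18.1333)²/18.1333 = 5.6627
χ² = 1.8969 + 3.4381 + 3.1242 + 5.6627 = 14.122

14.122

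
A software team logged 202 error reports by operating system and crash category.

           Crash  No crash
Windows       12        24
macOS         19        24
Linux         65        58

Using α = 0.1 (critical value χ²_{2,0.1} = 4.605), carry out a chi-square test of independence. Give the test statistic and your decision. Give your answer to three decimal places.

Row totals: 36, 43, 123. Column totals: 96, 106. Grand total N = 202.
Expected counts (row total × column total / N):
  Windows, Crash: 36×96/202 = 17.1089
  Windows, No crash: 36×106/202 = 18.8911
  macOS, Crash: 43×96/202 = 20.4356
  macOS, No crash: 43×106/202 = 22.5644
  Linux, Crash: 123×96/202 = 58.4554
  Linux, No crash: 123×106/202 = 64.5446
Contributions (O − E)²/E:
  (12 − 17.1089)²/17.1089 = 1.5256
  (24 − 18.8911)²/18.8911 = 1.3816
  (19 − 20.4356)²/20.4356 = 0.1009
  (24 − 22.5644)²/22.5644 = 0.0913
  (65 − 58.4554)²/58.4554 = 0.7327
  (58 − 64.5446)²/64.5446 = 0.6636
χ² = 1.5256 + 1.3816 + 0.1009 + 0.0913 + 0.7327 + 0.6636 = 4.496
df = (3−1)(2−1) = 2. Since 4.496 < 4.605, fail to reject the null hypothesis of independence at α = 0.1.

4.496; fail to reject H₀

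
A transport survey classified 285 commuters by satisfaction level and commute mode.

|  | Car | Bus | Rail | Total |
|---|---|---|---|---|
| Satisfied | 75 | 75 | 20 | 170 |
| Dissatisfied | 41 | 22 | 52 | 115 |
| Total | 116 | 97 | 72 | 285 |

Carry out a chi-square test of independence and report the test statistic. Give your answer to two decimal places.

Grand total N = 285.
Expected counts (row total × column total / N):
  Satisfied, Car: 170×116/285 = 69.1930
  Satisfied, Bus: 170×97/285 = 57.8596
  Satisfied, Rail: 170×72/285 = 42.9474
  Dissatisfied, Car: 115×116/285 = 46.8070
  Dissatisfied, Bus: 115×97/285 = 39.1404
  Dissatisfied, Rail: 115×72/285 = 29.0526
Contributions (O − E)²/E:
  (75 − 69.1930)²/69.1930 = 0.4874
  (75 − 57.8596)²/57.8596 = 5.0777
  (20 − 42.9474)²/42.9474 = 12.2611
  (41 − 46.8070)²/46.8070 = 0.7204
  (22 − 39.1404)²/39.1404 = 7.5061
  (52 − 29.0526)²/29.0526 = 18.1252
χ² = 0.4874 + 5.0777 + 12.2611 + 0.7204 + 7.5061 + 18.1252 = 44.18

44.18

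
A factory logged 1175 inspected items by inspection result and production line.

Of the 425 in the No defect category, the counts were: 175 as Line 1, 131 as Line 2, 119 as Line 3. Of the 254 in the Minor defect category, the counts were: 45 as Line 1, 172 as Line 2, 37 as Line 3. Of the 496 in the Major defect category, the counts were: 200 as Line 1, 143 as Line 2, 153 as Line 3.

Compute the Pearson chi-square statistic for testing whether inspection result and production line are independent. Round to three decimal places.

Row totals: 425, 254, 496. Column totals: 420, 446, 309. Grand total N = 1175.
Expected counts (row total × column total / N):
  No defect, Line 1: 425×420/1175 = 151.9149
  No defect, Line 2: 425×446/1175 = 161.3191
  No defect, Line 3: 425×309/1175 = 111.7660
  Minor defect, Line 1: 254×420/1175 = 90.7915
  Minor defect, Line 2: 254×446/1175 = 96.4119
  Minor defect, Line 3: 254×309/1175 = 66.7966
  Major defect, Line 1: 496×420/1175 = 177.2936
  Major defect, Line 2: 496×446/1175 = 188.2689
  Major defect, Line 3: 496×309/1175 = 130.4374
Contributions (O − E)²/E:
  (175 − 151.9149)²/151.9149 = 3.5080
  (131 − 161.3191)²/161.3191 = 5.6983
  (119 − 111.7660)²/111.7660 = 0.4682
  (45 − 90.7915)²/90.7915 = 23.0954
  (172 − 96.4119)²/96.4119 = 59.2620
  (37 − 66.7966)²/66.7966 = 13.2917
  (200 − 177.2936)²/177.2936 = 2.9081
  (143 − 188.2689)²/188.2689 = 10.8848
  (153 − 130.4374)²/130.4374 = 3.9028
χ² = 3.5080 + 5.6983 + 0.4682 + 23.0954 + 59.2620 + 13.2917 + 2.9081 + 10.8848 + 3.9028 = 123.019

123.019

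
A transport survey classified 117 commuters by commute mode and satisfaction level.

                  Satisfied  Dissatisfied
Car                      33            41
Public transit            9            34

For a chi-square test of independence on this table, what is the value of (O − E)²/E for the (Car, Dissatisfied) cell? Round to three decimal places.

0.873

Row total (Car) = 74; column total (Dissatisfied) = 75; N = 117.
Expected count E = 74 × 75 / 117 = 47.4359.
Contribution = (O − E)²/E = (41 − 47.4359)² / 47.4359 = 0.873.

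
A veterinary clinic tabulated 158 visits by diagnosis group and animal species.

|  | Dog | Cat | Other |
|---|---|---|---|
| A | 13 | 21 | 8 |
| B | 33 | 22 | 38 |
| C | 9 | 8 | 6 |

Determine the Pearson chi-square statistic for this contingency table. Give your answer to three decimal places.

Row totals: 42, 93, 23. Column totals: 55, 51, 52. Grand total N = 158.
Expected counts (row total × column total / N):
  A, Dog: 42×55/158 = 14.6203
  A, Cat: 42×51/158 = 13.5570
  A, Other: 42×52/158 = 13.8228
  B, Dog: 93×55/158 = 32.3734
  B, Cat: 93×51/158 = 30.0190
  B, Other: 93×52/158 = 30.6076
  C, Dog: 23×55/158 = 8.0063
  C, Cat: 23×51/158 = 7.4241
  C, Other: 23×52/158 = 7.5696
Contributions (O − E)²/E:
  (13 − 14.6203)²/14.6203 = 0.1796
  (21 − 13.5570)²/13.5570 = 4.0863
  (8 − 13.8228)²/13.8228 = 2.4528
  (33 − 32.3734)²/32.3734 = 0.0121
  (22 − 30.0190)²/30.0190 = 2.1421
  (38 − 30.6076)²/30.6076 = 1.7854
  (9 − 8.0063)²/8.0063 = 0.1233
  (8 − 7.4241)²/7.4241 = 0.0447
  (6 − 7.5696)²/7.5696 = 0.3255
χ² = 0.1796 + 4.0863 + 2.4528 + 0.0121 + 2.1421 + 1.7854 + 0.1233 + 0.0447 + 0.3255 = 11.152

11.152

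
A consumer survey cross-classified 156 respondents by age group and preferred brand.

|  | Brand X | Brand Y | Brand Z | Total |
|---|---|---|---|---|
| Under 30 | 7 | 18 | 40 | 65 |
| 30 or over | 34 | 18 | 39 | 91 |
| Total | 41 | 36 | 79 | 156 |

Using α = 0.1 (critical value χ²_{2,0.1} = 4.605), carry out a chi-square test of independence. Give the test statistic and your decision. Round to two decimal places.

Grand total N = 156.
Expected counts (row total × column total / N):
  Under 30, Brand X: 65×41/156 = 17.083
  Under 30, Brand Y: 65×36/156 = 15.000
  Under 30, Brand Z: 65×79/156 = 32.917
  30 or over, Brand X: 91×41/156 = 23.917
  30 or over, Brand Y: 91×36/156 = 21.000
  30 or over, Brand Z: 91×79/156 = 46.083
Contributions (O − E)²/E:
  (7 − 17.083)²/17.083 = 5.9513
  (18 − 15.000)²/15.000 = 0.6000
  (40 − 32.917)²/32.917 = 1.5241
  (34 − 23.917)²/23.917 = 4.2508
  (18 − 21.000)²/21.000 = 0.4286
  (39 − 46.083)²/46.083 = 1.0887
χ² = 5.9513 + 0.6000 + 1.5241 + 4.2508 + 0.4286 + 1.0887 = 13.84
df = (2−1)(3−1) = 2. Since 13.84 > 4.605, reject the null hypothesis of independence at α = 0.1.

13.84; reject H₀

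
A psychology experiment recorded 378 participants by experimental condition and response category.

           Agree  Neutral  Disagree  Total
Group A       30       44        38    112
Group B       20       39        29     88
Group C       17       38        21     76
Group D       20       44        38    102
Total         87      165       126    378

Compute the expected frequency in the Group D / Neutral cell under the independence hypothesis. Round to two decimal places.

Row total (Group D) = 102; column total (Neutral) = 165; grand total N = 378.
Expected count = (row total × column total) / N = 102 × 165 / 378 = 44.52.

44.52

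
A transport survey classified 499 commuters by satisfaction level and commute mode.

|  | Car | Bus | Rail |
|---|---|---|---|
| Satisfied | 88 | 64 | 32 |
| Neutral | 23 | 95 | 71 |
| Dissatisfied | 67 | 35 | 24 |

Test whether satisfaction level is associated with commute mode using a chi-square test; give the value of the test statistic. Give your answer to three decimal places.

76.423

Row totals: 184, 189, 126. Column totals: 178, 194, 127. Grand total N = 499.
Expected counts (row total × column total / N):
  Satisfied, Car: 184×178/499 = 65.6353
  Satisfied, Bus: 184×194/499 = 71.5351
  Satisfied, Rail: 184×127/499 = 46.8297
  Neutral, Car: 189×178/499 = 67.4188
  Neutral, Bus: 189×194/499 = 73.4790
  Neutral, Rail: 189×127/499 = 48.1022
  Dissatisfied, Car: 126×178/499 = 44.9459
  Dissatisfied, Bus: 126×194/499 = 48.9860
  Dissatisfied, Rail: 126×127/499 = 32.0681
Contributions (O − E)²/E:
  (88 − 65.6353)²/65.6353 = 7.6206
  (64 − 71.5351)²/71.5351 = 0.7937
  (32 − 46.8297)²/46.8297 = 4.6962
  (23 − 67.4188)²/67.4188 = 29.2653
  (95 − 73.4790)²/73.4790 = 6.3032
  (71 − 48.1022)²/48.1022 = 10.8999
  (67 − 44.9459)²/44.9459 = 10.8215
  (35 − 48.9860)²/48.9860 = 3.9931
  (24 − 32.0681)²/32.0681 = 2.0299
χ² = 7.6206 + 0.7937 + 4.6962 + 29.2653 + 6.3032 + 10.8999 + 10.8215 + 3.9931 + 2.0299 = 76.423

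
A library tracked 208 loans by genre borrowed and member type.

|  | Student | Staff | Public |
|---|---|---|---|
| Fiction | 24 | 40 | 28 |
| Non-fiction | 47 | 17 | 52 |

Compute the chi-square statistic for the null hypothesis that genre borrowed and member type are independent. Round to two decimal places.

21.45

Row totals: 92, 116. Column totals: 71, 57, 80. Grand total N = 208.
Expected counts (row total × column total / N):
  Fiction, Student: 92×71/208 = 31.404
  Fiction, Staff: 92×57/208 = 25.212
  Fiction, Public: 92×80/208 = 35.385
  Non-fiction, Student: 116×71/208 = 39.596
  Non-fiction, Staff: 116×57/208 = 31.788
  Non-fiction, Public: 116×80/208 = 44.615
Contributions (O − E)²/E:
  (24 − 31.404)²/31.404 = 1.7456
  (40 − 25.212)²/25.212 = 8.6738
  (28 − 35.385)²/35.385 = 1.5413
  (47 − 39.596)²/39.596 = 1.3845
  (17 − 31.788)²/31.788 = 6.8795
  (52 − 44.615)²/44.615 = 1.2224
χ² = 1.7456 + 8.6738 + 1.5413 + 1.3845 + 6.8795 + 1.2224 = 21.45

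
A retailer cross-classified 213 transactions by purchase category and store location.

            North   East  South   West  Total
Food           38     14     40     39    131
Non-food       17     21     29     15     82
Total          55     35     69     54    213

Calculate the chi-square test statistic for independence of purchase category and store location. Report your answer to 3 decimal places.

11.157

Grand total N = 213.
Expected counts (row total × column total / N):
  Food, North: 131×55/213 = 33.8263
  Food, East: 131×35/213 = 21.5258
  Food, South: 131×69/213 = 42.4366
  Food, West: 131×54/213 = 33.2113
  Non-food, North: 82×55/213 = 21.1737
  Non-food, East: 82×35/213 = 13.4742
  Non-food, South: 82×69/213 = 26.5634
  Non-food, West: 82×54/213 = 20.7887
Contributions (O − E)²/E:
  (38 − 33.8263)²/33.8263 = 0.5150
  (14 − 21.5258)²/21.5258 = 2.6312
  (40 − 42.4366)²/42.4366 = 0.1399
  (39 − 33.2113)²/33.2113 = 1.0090
  (17 − 21.1737)²/21.1737 = 0.8227
  (21 − 13.4742)²/13.4742 = 4.2034
  (29 − 26.5634)²/26.5634 = 0.2235
  (15 − 20.7887)²/20.7887 = 1.6119
χ² = 0.5150 + 2.6312 + 0.1399 + 1.0090 + 0.8227 + 4.2034 + 0.2235 + 1.6119 = 11.157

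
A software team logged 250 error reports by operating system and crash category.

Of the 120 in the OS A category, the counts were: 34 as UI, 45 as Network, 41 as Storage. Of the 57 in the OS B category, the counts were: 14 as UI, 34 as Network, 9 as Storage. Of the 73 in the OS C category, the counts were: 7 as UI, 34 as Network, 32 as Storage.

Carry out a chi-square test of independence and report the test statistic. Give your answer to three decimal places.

19.514

Row totals: 120, 57, 73. Column totals: 55, 113, 82. Grand total N = 250.
Expected counts (row total × column total / N):
  OS A, UI: 120×55/250 = 26.4000
  OS A, Network: 120×113/250 = 54.2400
  OS A, Storage: 120×82/250 = 39.3600
  OS B, UI: 57×55/250 = 12.5400
  OS B, Network: 57×113/250 = 25.7640
  OS B, Storage: 57×82/250 = 18.6960
  OS C, UI: 73×55/250 = 16.0600
  OS C, Network: 73×113/250 = 32.9960
  OS C, Storage: 73×82/250 = 23.9440
Contributions (O − E)²/E:
  (34 − 26.4000)²/26.4000 = 2.1879
  (45 − 54.2400)²/54.2400 = 1.5741
  (41 − 39.3600)²/39.3600 = 0.0683
  (14 − 12.5400)²/12.5400 = 0.1700
  (34 − 25.7640)²/25.7640 = 2.6328
  (9 − 18.6960)²/18.6960 = 5.0285
  (7 − 16.0600)²/16.0600 = 5.1111
  (34 − 32.9960)²/32.9960 = 0.0305
  (32 − 23.9440)²/23.9440 = 2.7105
χ² = 2.1879 + 1.5741 + 0.0683 + 0.1700 + 2.6328 + 5.0285 + 5.1111 + 0.0305 + 2.7105 = 19.514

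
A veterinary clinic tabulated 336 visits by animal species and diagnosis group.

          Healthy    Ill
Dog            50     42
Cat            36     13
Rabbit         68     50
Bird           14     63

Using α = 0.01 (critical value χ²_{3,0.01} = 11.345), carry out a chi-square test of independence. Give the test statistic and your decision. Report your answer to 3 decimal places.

45.419; reject H₀

Row totals: 92, 49, 118, 77. Column totals: 168, 168. Grand total N = 336.
Expected counts (row total × column total / N):
  Dog, Healthy: 92×168/336 = 46.0000
  Dog, Ill: 92×168/336 = 46.0000
  Cat, Healthy: 49×168/336 = 24.5000
  Cat, Ill: 49×168/336 = 24.5000
  Rabbit, Healthy: 118×168/336 = 59.0000
  Rabbit, Ill: 118×168/336 = 59.0000
  Bird, Healthy: 77×168/336 = 38.5000
  Bird, Ill: 77×168/336 = 38.5000
Contributions (O − E)²/E:
  (50 − 46.0000)²/46.0000 = 0.3478
  (42 − 46.0000)²/46.0000 = 0.3478
  (36 − 24.5000)²/24.5000 = 5.3980
  (13 − 24.5000)²/24.5000 = 5.3980
  (68 − 59.0000)²/59.0000 = 1.3729
  (50 − 59.0000)²/59.0000 = 1.3729
  (14 − 38.5000)²/38.5000 = 15.5909
  (63 − 38.5000)²/38.5000 = 15.5909
χ² = 0.3478 + 0.3478 + 5.3980 + 5.3980 + 1.3729 + 1.3729 + 15.5909 + 15.5909 = 45.419
df = (4−1)(2−1) = 3. Since 45.419 > 11.345, reject the null hypothesis of independence at α = 0.01.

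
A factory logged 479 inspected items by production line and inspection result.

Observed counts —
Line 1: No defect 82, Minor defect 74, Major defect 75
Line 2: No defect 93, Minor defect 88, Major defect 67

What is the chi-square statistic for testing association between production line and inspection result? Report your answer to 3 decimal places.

1.751

Row totals: 231, 248. Column totals: 175, 162, 142. Grand total N = 479.
Expected counts (row total × column total / N):
  Line 1, No defect: 231×175/479 = 84.3946
  Line 1, Minor defect: 231×162/479 = 78.1253
  Line 1, Major defect: 231×142/479 = 68.4802
  Line 2, No defect: 248×175/479 = 90.6054
  Line 2, Minor defect: 248×162/479 = 83.8747
  Line 2, Major defect: 248×142/479 = 73.5198
Contributions (O − E)²/E:
  (82 − 84.3946)²/84.3946 = 0.0679
  (74 − 78.1253)²/78.1253 = 0.2178
  (75 − 68.4802)²/68.4802 = 0.6207
  (93 − 90.6054)²/90.6054 = 0.0633
  (88 − 83.8747)²/83.8747 = 0.2029
  (67 − 73.5198)²/73.5198 = 0.5782
χ² = 0.0679 + 0.2178 + 0.6207 + 0.0633 + 0.2029 + 0.5782 = 1.751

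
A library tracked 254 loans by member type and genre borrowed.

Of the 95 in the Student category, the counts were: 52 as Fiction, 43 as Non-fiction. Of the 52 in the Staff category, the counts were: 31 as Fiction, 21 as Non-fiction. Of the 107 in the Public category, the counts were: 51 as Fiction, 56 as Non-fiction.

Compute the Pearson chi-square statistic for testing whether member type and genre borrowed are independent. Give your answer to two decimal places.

Row totals: 95, 52, 107. Column totals: 134, 120. Grand total N = 254.
Expected counts (row total × column total / N):
  Student, Fiction: 95×134/254 = 50.118
  Student, Non-fiction: 95×120/254 = 44.882
  Staff, Fiction: 52×134/254 = 27.433
  Staff, Non-fiction: 52×120/254 = 24.567
  Public, Fiction: 107×134/254 = 56.449
  Public, Non-fiction: 107×120/254 = 50.551
Contributions (O − E)²/E:
  (52 − 50.118)²/50.118 = 0.0707
  (43 − 44.882)²/44.882 = 0.0789
  (31 − 27.433)²/27.433 = 0.4638
  (21 − 24.567)²/24.567 = 0.5179
  (51 − 56.449)²/56.449 = 0.5260
  (56 − 50.551)²/50.551 = 0.5874
χ² = 0.0707 + 0.0789 + 0.4638 + 0.5179 + 0.5260 + 0.5874 = 2.24

2.24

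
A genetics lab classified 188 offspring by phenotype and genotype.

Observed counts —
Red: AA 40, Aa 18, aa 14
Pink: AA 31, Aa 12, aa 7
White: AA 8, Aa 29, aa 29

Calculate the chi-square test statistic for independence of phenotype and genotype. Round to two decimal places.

38.88

Row totals: 72, 50, 66. Column totals: 79, 59, 50. Grand total N = 188.
Expected counts (row total × column total / N):
  Red, AA: 72×79/188 = 30.2553
  Red, Aa: 72×59/188 = 22.5957
  Red, aa: 72×50/188 = 19.1489
  Pink, AA: 50×79/188 = 21.0106
  Pink, Aa: 50×59/188 = 15.6915
  Pink, aa: 50×50/188 = 13.2979
  White, AA: 66×79/188 = 27.7340
  White, Aa: 66×59/188 = 20.7128
  White, aa: 66×50/188 = 17.5532
Contributions (O − E)²/E:
  (40 − 30.2553)²/30.2553 = 3.1386
  (18 − 22.5957)²/22.5957 = 0.9347
  (14 − 19.1489)²/19.1489 = 1.3845
  (31 − 21.0106)²/21.0106 = 4.7494
  (12 − 15.6915)²/15.6915 = 0.8684
  (7 − 13.2979)²/13.2979 = 2.9827
  (8 − 27.7340)²/27.7340 = 14.0416
  (29 − 20.7128)²/20.7128 = 3.3157
  (29 − 17.5532)²/17.5532 = 7.4647
χ² = 3.1386 + 0.9347 + 1.3845 + 4.7494 + 0.8684 + 2.9827 + 14.0416 + 3.3157 + 7.4647 = 38.88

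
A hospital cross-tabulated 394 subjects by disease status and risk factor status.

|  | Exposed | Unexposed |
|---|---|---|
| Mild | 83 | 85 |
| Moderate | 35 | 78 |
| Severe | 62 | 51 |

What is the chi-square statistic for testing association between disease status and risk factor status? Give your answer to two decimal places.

Row totals: 168, 113, 113. Column totals: 180, 214. Grand total N = 394.
Expected counts (row total × column total / N):
  Mild, Exposed: 168×180/394 = 76.751
  Mild, Unexposed: 168×214/394 = 91.249
  Moderate, Exposed: 113×180/394 = 51.624
  Moderate, Unexposed: 113×214/394 = 61.376
  Severe, Exposed: 113×180/394 = 51.624
  Severe, Unexposed: 113×214/394 = 61.376
Contributions (O − E)²/E:
  (83 − 76.751)²/76.751 = 0.5088
  (85 − 91.249)²/91.249 = 0.4279
  (35 − 51.624)²/51.624 = 5.3533
  (78 − 61.376)²/61.376 = 4.5027
  (62 − 51.624)²/51.624 = 2.0855
  (51 − 61.376)²/61.376 = 1.7541
χ² = 0.5088 + 0.4279 + 5.3533 + 4.5027 + 2.0855 + 1.7541 = 14.63

14.63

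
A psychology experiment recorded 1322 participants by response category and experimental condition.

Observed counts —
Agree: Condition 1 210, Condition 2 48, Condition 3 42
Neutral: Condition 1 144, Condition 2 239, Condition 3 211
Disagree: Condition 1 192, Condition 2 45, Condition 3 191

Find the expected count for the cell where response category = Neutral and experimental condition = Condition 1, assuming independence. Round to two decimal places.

245.33

Row total (Neutral) = 594; column total (Condition 1) = 546; grand total N = 1322.
Expected count = (row total × column total) / N = 594 × 546 / 1322 = 245.33.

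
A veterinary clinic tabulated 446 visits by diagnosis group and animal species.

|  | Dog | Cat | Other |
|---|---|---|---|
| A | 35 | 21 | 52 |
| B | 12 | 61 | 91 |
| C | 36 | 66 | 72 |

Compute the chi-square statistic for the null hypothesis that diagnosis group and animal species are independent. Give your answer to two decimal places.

34.30

Row totals: 108, 164, 174. Column totals: 83, 148, 215. Grand total N = 446.
Expected counts (row total × column total / N):
  A, Dog: 108×83/446 = 20.099
  A, Cat: 108×148/446 = 35.839
  A, Other: 108×215/446 = 52.063
  B, Dog: 164×83/446 = 30.520
  B, Cat: 164×148/446 = 54.422
  B, Other: 164×215/446 = 79.058
  C, Dog: 174×83/446 = 32.381
  C, Cat: 174×148/446 = 57.740
  C, Other: 174×215/446 = 83.879
Contributions (O − E)²/E:
  (35 − 20.099)²/20.099 = 11.0473
  (21 − 35.839)²/35.839 = 6.1440
  (52 − 52.063)²/52.063 = 0.0001
  (12 − 30.520)²/30.520 = 11.2382
  (61 − 54.422)²/54.422 = 0.7951
  (91 − 79.058)²/79.058 = 1.8039
  (36 − 32.381)²/32.381 = 0.4045
  (66 − 57.740)²/57.740 = 1.1816
  (72 − 83.879)²/83.879 = 1.6823
χ² = 11.0473 + 6.1440 + 0.0001 + 11.2382 + 0.7951 + 1.8039 + 0.4045 + 1.1816 + 1.6823 = 34.30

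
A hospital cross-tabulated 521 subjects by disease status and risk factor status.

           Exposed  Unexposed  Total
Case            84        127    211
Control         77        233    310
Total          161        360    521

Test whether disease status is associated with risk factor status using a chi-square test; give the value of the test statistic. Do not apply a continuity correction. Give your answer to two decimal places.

Grand total N = 521.
Expected counts (row total × column total / N):
  Case, Exposed: 211×161/521 = 65.203
  Case, Unexposed: 211×360/521 = 145.797
  Control, Exposed: 310×161/521 = 95.797
  Control, Unexposed: 310×360/521 = 214.203
Contributions (O − E)²/E:
  (84 − 65.203)²/65.203 = 5.4189
  (127 − 145.797)²/145.797 = 2.4234
  (77 − 95.797)²/95.797 = 3.6883
  (233 − 214.203)²/214.203 = 1.6495
χ² = 5.4189 + 2.4234 + 3.6883 + 1.6495 = 13.18

13.18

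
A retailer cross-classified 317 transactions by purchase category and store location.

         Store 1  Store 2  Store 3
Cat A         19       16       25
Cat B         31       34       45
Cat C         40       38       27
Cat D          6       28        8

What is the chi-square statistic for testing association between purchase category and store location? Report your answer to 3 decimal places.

Row totals: 60, 110, 105, 42. Column totals: 96, 116, 105. Grand total N = 317.
Expected counts (row total × column total / N):
  Cat A, Store 1: 60×96/317 = 18.1703
  Cat A, Store 2: 60×116/317 = 21.9558
  Cat A, Store 3: 60×105/317 = 19.8738
  Cat B, Store 1: 110×96/317 = 33.3123
  Cat B, Store 2: 110×116/317 = 40.2524
  Cat B, Store 3: 110×105/317 = 36.4353
  Cat C, Store 1: 105×96/317 = 31.7981
  Cat C, Store 2: 105×116/317 = 38.4227
  Cat C, Store 3: 105×105/317 = 34.7792
  Cat D, Store 1: 42×96/317 = 12.7192
  Cat D, Store 2: 42×116/317 = 15.3691
  Cat D, Store 3: 42×105/317 = 13.9117
Contributions (O − E)²/E:
  (19 − 18.1703)²/18.1703 = 0.0379
  (16 − 21.9558)²/21.9558 = 1.6156
  (25 − 19.8738)²/19.8738 = 1.3222
  (31 − 33.3123)²/33.3123 = 0.1605
  (34 − 40.2524)²/40.2524 = 0.9712
  (45 − 36.4353)²/36.4353 = 2.0133
  (40 − 31.7981)²/31.7981 = 2.1156
  (38 − 38.4227)²/38.4227 = 0.0047
  (27 − 34.7792)²/34.7792 = 1.7400
  (6 − 12.7192)²/12.7192 = 3.5496
  (28 − 15.3691)²/15.3691 = 10.3805
  (8 − 13.9117)²/13.9117 = 2.5121
χ² = 0.0379 + 1.6156 + 1.3222 + 0.1605 + 0.9712 + 2.0133 + 2.1156 + 0.0047 + 1.7400 + 3.5496 + 10.3805 + 2.5121 = 26.423

26.423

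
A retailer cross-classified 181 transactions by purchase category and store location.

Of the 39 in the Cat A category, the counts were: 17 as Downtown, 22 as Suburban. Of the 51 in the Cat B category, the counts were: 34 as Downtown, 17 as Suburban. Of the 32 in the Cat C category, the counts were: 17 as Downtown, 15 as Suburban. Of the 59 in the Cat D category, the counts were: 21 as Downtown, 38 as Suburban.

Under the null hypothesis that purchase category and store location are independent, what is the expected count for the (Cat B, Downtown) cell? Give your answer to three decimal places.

Row total (Cat B) = 51; column total (Downtown) = 89; grand total N = 181.
Expected count = (row total × column total) / N = 51 × 89 / 181 = 25.077.

25.077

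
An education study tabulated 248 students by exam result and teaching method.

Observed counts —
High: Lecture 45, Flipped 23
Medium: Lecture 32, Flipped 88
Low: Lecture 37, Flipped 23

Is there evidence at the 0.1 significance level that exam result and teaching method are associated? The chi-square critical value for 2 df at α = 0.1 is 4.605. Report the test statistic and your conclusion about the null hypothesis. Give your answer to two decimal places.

Row totals: 68, 120, 60. Column totals: 114, 134. Grand total N = 248.
Expected counts (row total × column total / N):
  High, Lecture: 68×114/248 = 31.2581
  High, Flipped: 68×134/248 = 36.7419
  Medium, Lecture: 120×114/248 = 55.1613
  Medium, Flipped: 120×134/248 = 64.8387
  Low, Lecture: 60×114/248 = 27.5806
  Low, Flipped: 60×134/248 = 32.4194
Contributions (O − E)²/E:
  (45 − 31.2581)²/31.2581 = 6.0413
  (23 − 36.7419)²/36.7419 = 5.1396
  (32 − 55.1613)²/55.1613 = 9.7250
  (88 − 64.8387)²/64.8387 = 8.2735
  (37 − 27.5806)²/27.5806 = 3.2169
  (23 − 32.4194)²/32.4194 = 2.7368
χ² = 6.0413 + 5.1396 + 9.7250 + 8.2735 + 3.2169 + 2.7368 = 35.13
df = (3−1)(2−1) = 2. Since 35.13 > 4.605, reject the null hypothesis of independence at α = 0.1.

35.13; reject H₀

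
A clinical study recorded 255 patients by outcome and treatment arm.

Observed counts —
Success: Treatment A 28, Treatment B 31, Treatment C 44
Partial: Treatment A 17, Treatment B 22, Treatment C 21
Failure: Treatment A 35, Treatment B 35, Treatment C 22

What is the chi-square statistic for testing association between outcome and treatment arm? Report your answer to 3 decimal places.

Row totals: 103, 60, 92. Column totals: 80, 88, 87. Grand total N = 255.
Expected counts (row total × column total / N):
  Success, Treatment A: 103×80/255 = 32.3137
  Success, Treatment B: 103×88/255 = 35.5451
  Success, Treatment C: 103×87/255 = 35.1412
  Partial, Treatment A: 60×80/255 = 18.8235
  Partial, Treatment B: 60×88/255 = 20.7059
  Partial, Treatment C: 60×87/255 = 20.4706
  Failure, Treatment A: 92×80/255 = 28.8627
  Failure, Treatment B: 92×88/255 = 31.7490
  Failure, Treatment C: 92×87/255 = 31.3882
Contributions (O − E)²/E:
  (28 − 32.3137)²/32.3137 = 0.5759
  (31 − 35.5451)²/35.5451 = 0.5812
  (44 − 35.1412)²/35.1412 = 2.2332
  (17 − 18.8235)²/18.8235 = 0.1766
  (22 − 20.7059)²/20.7059 = 0.0809
  (21 − 20.4706)²/20.4706 = 0.0137
  (35 − 28.8627)²/28.8627 = 1.3050
  (35 − 31.7490)²/31.7490 = 0.3329
  (22 − 31.3882)²/31.3882 = 2.8080
χ² = 0.5759 + 0.5812 + 2.2332 + 0.1766 + 0.0809 + 0.0137 + 1.3050 + 0.3329 + 2.8080 = 8.107

8.107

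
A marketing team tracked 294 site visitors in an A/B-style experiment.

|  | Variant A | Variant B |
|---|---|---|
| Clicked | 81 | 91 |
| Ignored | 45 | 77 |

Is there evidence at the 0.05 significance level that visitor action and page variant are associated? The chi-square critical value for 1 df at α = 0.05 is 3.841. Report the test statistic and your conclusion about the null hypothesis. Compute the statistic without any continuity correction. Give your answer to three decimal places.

3.037; fail to reject H₀

Row totals: 172, 122. Column totals: 126, 168. Grand total N = 294.
Expected counts (row total × column total / N):
  Clicked, Variant A: 172×126/294 = 73.7143
  Clicked, Variant B: 172×168/294 = 98.2857
  Ignored, Variant A: 122×126/294 = 52.2857
  Ignored, Variant B: 122×168/294 = 69.7143
Contributions (O − E)²/E:
  (81 − 73.7143)²/73.7143 = 0.7201
  (91 − 98.2857)²/98.2857 = 0.5401
  (45 − 52.2857)²/52.2857 = 1.0152
  (77 − 69.7143)²/69.7143 = 0.7614
χ² = 0.7201 + 0.5401 + 1.0152 + 0.7614 = 3.037
df = (2−1)(2−1) = 1. Since 3.037 < 3.841, fail to reject the null hypothesis of independence at α = 0.05.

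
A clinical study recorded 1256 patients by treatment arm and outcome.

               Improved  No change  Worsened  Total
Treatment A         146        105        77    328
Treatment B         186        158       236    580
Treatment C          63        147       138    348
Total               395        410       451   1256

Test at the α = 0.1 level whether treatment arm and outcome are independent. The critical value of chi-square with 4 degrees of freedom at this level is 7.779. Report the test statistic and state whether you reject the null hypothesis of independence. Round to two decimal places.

Grand total N = 1256.
Expected counts (row total × column total / N):
  Treatment A, Improved: 328×395/1256 = 103.153
  Treatment A, No change: 328×410/1256 = 107.070
  Treatment A, Worsened: 328×451/1256 = 117.777
  Treatment B, Improved: 580×395/1256 = 182.404
  Treatment B, No change: 580×410/1256 = 189.331
  Treatment B, Worsened: 580×451/1256 = 208.264
  Treatment C, Improved: 348×395/1256 = 109.443
  Treatment C, No change: 348×410/1256 = 113.599
  Treatment C, Worsened: 348×451/1256 = 124.959
Contributions (O − E)²/E:
  (146 − 103.153)²/103.153 = 17.7975
  (105 − 107.070)²/107.070 = 0.0400
  (77 − 117.777)²/117.777 = 14.1179
  (186 − 182.404)²/182.404 = 0.0709
  (158 − 189.331)²/189.331 = 5.1847
  (236 − 208.264)²/208.264 = 3.6938
  (63 − 109.443)²/109.443 = 19.7085
  (147 − 113.599)²/113.599 = 9.8207
  (138 − 124.959)²/124.959 = 1.3610
χ² = 17.7975 + 0.0400 + 14.1179 + 0.0709 + 5.1847 + 3.6938 + 19.7085 + 9.8207 + 1.3610 = 71.80
df = (3−1)(3−1) = 4. Since 71.80 > 7.779, reject the null hypothesis of independence at α = 0.1.

71.80; reject H₀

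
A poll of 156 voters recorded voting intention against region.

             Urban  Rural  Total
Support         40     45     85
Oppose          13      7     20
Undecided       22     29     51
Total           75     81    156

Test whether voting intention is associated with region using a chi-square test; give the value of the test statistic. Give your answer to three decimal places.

2.828

Grand total N = 156.
Expected counts (row total × column total / N):
  Support, Urban: 85×75/156 = 40.8654
  Support, Rural: 85×81/156 = 44.1346
  Oppose, Urban: 20×75/156 = 9.6154
  Oppose, Rural: 20×81/156 = 10.3846
  Undecided, Urban: 51×75/156 = 24.5192
  Undecided, Rural: 51×81/156 = 26.4808
Contributions (O − E)²/E:
  (40 − 40.8654)²/40.8654 = 0.0183
  (45 − 44.1346)²/44.1346 = 0.0170
  (13 − 9.6154)²/9.6154 = 1.1914
  (7 − 10.3846)²/10.3846 = 1.1031
  (22 − 24.5192)²/24.5192 = 0.2588
  (29 − 26.4808)²/26.4808 = 0.2397
χ² = 0.0183 + 0.0170 + 1.1914 + 1.1031 + 0.2588 + 0.2397 = 2.828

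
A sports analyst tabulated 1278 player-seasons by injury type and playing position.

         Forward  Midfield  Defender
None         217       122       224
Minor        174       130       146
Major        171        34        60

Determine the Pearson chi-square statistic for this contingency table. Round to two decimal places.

67.60

Row totals: 563, 450, 265. Column totals: 562, 286, 430. Grand total N = 1278.
Expected counts (row total × column total / N):
  None, Forward: 563×562/1278 = 247.579
  None, Midfield: 563×286/1278 = 125.992
  None, Defender: 563×430/1278 = 189.429
  Minor, Forward: 450×562/1278 = 197.887
  Minor, Midfield: 450×286/1278 = 100.704
  Minor, Defender: 450×430/1278 = 151.408
  Major, Forward: 265×562/1278 = 116.534
  Major, Midfield: 265×286/1278 = 59.304
  Major, Defender: 265×430/1278 = 89.163
Contributions (O − E)²/E:
  (217 − 247.579)²/247.579 = 3.7769
  (122 − 125.992)²/125.992 = 0.1265
  (224 − 189.429)²/189.429 = 6.3092
  (174 − 197.887)²/197.887 = 2.8834
  (130 − 100.704)²/100.704 = 8.5226
  (146 − 151.408)²/151.408 = 0.1932
  (171 − 116.534)²/116.534 = 25.4565
  (34 − 59.304)²/59.304 = 10.7968
  (60 − 89.163)²/89.163 = 9.5385
χ² = 3.7769 + 0.1265 + 6.3092 + 2.8834 + 8.5226 + 0.1932 + 25.4565 + 10.7968 + 9.5385 = 67.60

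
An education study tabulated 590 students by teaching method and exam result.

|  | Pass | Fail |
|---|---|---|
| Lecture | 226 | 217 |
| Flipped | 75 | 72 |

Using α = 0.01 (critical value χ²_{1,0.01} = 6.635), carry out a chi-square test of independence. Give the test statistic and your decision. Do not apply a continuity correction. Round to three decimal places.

0.000; fail to reject H₀

Row totals: 443, 147. Column totals: 301, 289. Grand total N = 590.
Expected counts (row total × column total / N):
  Lecture, Pass: 443×301/590 = 226.0051
  Lecture, Fail: 443×289/590 = 216.9949
  Flipped, Pass: 147×301/590 = 74.9949
  Flipped, Fail: 147×289/590 = 72.0051
Contributions (O − E)²/E:
  (226 − 226.0051)²/226.0051 = 0.0000
  (217 − 216.9949)²/216.9949 = 0.0000
  (75 − 74.9949)²/74.9949 = 0.0000
  (72 − 72.0051)²/72.0051 = 0.0000
χ² = 0.0000 + 0.0000 + 0.0000 + 0.0000 = 0.000
df = (2−1)(2−1) = 1. Since 0.000 < 6.635, fail to reject the null hypothesis of independence at α = 0.01.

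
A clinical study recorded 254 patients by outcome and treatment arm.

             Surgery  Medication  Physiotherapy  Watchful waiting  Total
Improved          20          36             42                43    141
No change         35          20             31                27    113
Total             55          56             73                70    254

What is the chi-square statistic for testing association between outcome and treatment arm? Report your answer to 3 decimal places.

11.024

Grand total N = 254.
Expected counts (row total × column total / N):
  Improved, Surgery: 141×55/254 = 30.5315
  Improved, Medication: 141×56/254 = 31.0866
  Improved, Physiotherapy: 141×73/254 = 40.5236
  Improved, Watchful waiting: 141×70/254 = 38.8583
  No change, Surgery: 113×55/254 = 24.4685
  No change, Medication: 113×56/254 = 24.9134
  No change, Physiotherapy: 113×73/254 = 32.4764
  No change, Watchful waiting: 113×70/254 = 31.1417
Contributions (O − E)²/E:
  (20 − 30.5315)²/30.5315 = 3.6327
  (36 − 31.0866)²/31.0866 = 0.7766
  (42 − 40.5236)²/40.5236 = 0.0538
  (43 − 38.8583)²/38.8583 = 0.4414
  (35 − 24.4685)²/24.4685 = 4.5329
  (20 − 24.9134)²/24.9134 = 0.9690
  (31 − 32.4764)²/32.4764 = 0.0671
  (27 − 31.1417)²/31.1417 = 0.5508
χ² = 3.6327 + 0.7766 + 0.0538 + 0.4414 + 4.5329 + 0.9690 + 0.0671 + 0.5508 = 11.024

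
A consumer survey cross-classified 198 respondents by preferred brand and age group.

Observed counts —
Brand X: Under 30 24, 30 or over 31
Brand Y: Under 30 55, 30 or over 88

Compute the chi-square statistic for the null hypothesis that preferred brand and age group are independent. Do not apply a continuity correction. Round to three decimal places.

0.444

Row totals: 55, 143. Column totals: 79, 119. Grand total N = 198.
Expected counts (row total × column total / N):
  Brand X, Under 30: 55×79/198 = 21.9444
  Brand X, 30 or over: 55×119/198 = 33.0556
  Brand Y, Under 30: 143×79/198 = 57.0556
  Brand Y, 30 or over: 143×119/198 = 85.9444
Contributions (O − E)²/E:
  (24 − 21.9444)²/21.9444 = 0.1926
  (31 − 33.0556)²/33.0556 = 0.1278
  (55 − 57.0556)²/57.0556 = 0.0741
  (88 − 85.9444)²/85.9444 = 0.0492
χ² = 0.1926 + 0.1278 + 0.0741 + 0.0492 = 0.444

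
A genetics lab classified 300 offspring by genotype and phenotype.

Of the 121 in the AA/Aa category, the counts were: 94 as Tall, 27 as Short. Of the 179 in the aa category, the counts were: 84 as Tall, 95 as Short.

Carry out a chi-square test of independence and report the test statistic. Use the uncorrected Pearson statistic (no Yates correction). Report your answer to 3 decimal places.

28.308

Row totals: 121, 179. Column totals: 178, 122. Grand total N = 300.
Expected counts (row total × column total / N):
  AA/Aa, Tall: 121×178/300 = 71.7933
  AA/Aa, Short: 121×122/300 = 49.2067
  aa, Tall: 179×178/300 = 106.2067
  aa, Short: 179×122/300 = 72.7933
Contributions (O − E)²/E:
  (94 − 71.7933)²/71.7933 = 6.8689
  (27 − 49.2067)²/49.2067 = 10.0218
  (84 − 106.2067)²/106.2067 = 4.6432
  (95 − 72.7933)²/72.7933 = 6.7745
χ² = 6.8689 + 10.0218 + 4.6432 + 6.7745 = 28.308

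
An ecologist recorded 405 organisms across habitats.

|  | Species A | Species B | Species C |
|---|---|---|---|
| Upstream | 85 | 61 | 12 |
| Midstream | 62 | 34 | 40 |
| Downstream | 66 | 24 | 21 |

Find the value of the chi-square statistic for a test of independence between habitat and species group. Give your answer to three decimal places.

29.416

Row totals: 158, 136, 111. Column totals: 213, 119, 73. Grand total N = 405.
Expected counts (row total × column total / N):
  Upstream, Species A: 158×213/405 = 83.096296
  Upstream, Species B: 158×119/405 = 46.424691
  Upstream, Species C: 158×73/405 = 28.479012
  Midstream, Species A: 136×213/405 = 71.525926
  Midstream, Species B: 136×119/405 = 39.960494
  Midstream, Species C: 136×73/405 = 24.513580
  Downstream, Species A: 111×213/405 = 58.377778
  Downstream, Species B: 111×119/405 = 32.614815
  Downstream, Species C: 111×73/405 = 20.007407
Contributions (O − E)²/E:
  (85 − 83.096296)²/83.096296 = 0.0436
  (61 − 46.424691)²/46.424691 = 4.5760
  (12 − 28.479012)²/28.479012 = 9.5354
  (62 − 71.525926)²/71.525926 = 1.2687
  (34 − 39.960494)²/39.960494 = 0.8891
  (40 − 24.513580)²/24.513580 = 9.7835
  (66 − 58.377778)²/58.377778 = 0.9952
  (24 − 32.614815)²/32.614815 = 2.2755
  (21 − 20.007407)²/20.007407 = 0.0492
χ² = 0.0436 + 4.5760 + 9.5354 + 1.2687 + 0.8891 + 9.7835 + 0.9952 + 2.2755 + 0.0492 = 29.416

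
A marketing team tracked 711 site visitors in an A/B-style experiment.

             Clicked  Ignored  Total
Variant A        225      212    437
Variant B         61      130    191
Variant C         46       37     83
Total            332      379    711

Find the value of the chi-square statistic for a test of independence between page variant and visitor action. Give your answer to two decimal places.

23.28

Grand total N = 711.
Expected counts (row total × column total / N):
  Variant A, Clicked: 437×332/711 = 204.056
  Variant A, Ignored: 437×379/711 = 232.944
  Variant B, Clicked: 191×332/711 = 89.187
  Variant B, Ignored: 191×379/711 = 101.813
  Variant C, Clicked: 83×332/711 = 38.757
  Variant C, Ignored: 83×379/711 = 44.243
Contributions (O − E)²/E:
  (225 − 204.056)²/204.056 = 2.1497
  (212 − 232.944)²/232.944 = 1.8831
  (61 − 89.187)²/89.187 = 8.9083
  (130 − 101.813)²/101.813 = 7.8036
  (46 − 38.757)²/38.757 = 1.3536
  (37 − 44.243)²/44.243 = 1.1857
χ² = 2.1497 + 1.8831 + 8.9083 + 7.8036 + 1.3536 + 1.1857 = 23.28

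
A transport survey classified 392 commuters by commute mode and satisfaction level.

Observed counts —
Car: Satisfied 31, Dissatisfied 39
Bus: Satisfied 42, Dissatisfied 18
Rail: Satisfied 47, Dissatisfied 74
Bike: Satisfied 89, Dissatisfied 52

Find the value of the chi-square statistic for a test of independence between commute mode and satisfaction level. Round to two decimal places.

24.63

Row totals: 70, 60, 121, 141. Column totals: 209, 183. Grand total N = 392.
Expected counts (row total × column total / N):
  Car, Satisfied: 70×209/392 = 37.321
  Car, Dissatisfied: 70×183/392 = 32.679
  Bus, Satisfied: 60×209/392 = 31.990
  Bus, Dissatisfied: 60×183/392 = 28.010
  Rail, Satisfied: 121×209/392 = 64.513
  Rail, Dissatisfied: 121×183/392 = 56.487
  Bike, Satisfied: 141×209/392 = 75.176
  Bike, Dissatisfied: 141×183/392 = 65.824
Contributions (O − E)²/E:
  (31 − 37.321)²/37.321 = 1.0706
  (39 − 32.679)²/32.679 = 1.2227
  (42 − 31.990)²/31.990 = 3.1322
  (18 − 28.010)²/28.010 = 3.5773
  (47 − 64.513)²/64.513 = 4.7542
  (74 − 56.487)²/56.487 = 5.4297
  (89 − 75.176)²/75.176 = 2.5421
  (52 − 65.824)²/65.824 = 2.9032
χ² = 1.0706 + 1.2227 + 3.1322 + 3.5773 + 4.7542 + 5.4297 + 2.5421 + 2.9032 = 24.63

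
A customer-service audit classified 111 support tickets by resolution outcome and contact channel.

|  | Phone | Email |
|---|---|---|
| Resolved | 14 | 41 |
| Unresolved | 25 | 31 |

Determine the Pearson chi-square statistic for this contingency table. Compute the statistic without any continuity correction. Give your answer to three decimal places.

4.483

Row totals: 55, 56. Column totals: 39, 72. Grand total N = 111.
Expected counts (row total × column total / N):
  Resolved, Phone: 55×39/111 = 19.3243
  Resolved, Email: 55×72/111 = 35.6757
  Unresolved, Phone: 56×39/111 = 19.6757
  Unresolved, Email: 56×72/111 = 36.3243
Contributions (O − E)²/E:
  (14 − 19.3243)²/19.3243 = 1.4670
  (41 − 35.6757)²/35.6757 = 0.7946
  (25 − 19.6757)²/19.6757 = 1.4408
  (31 − 36.3243)²/36.3243 = 0.7804
χ² = 1.4670 + 0.7946 + 1.4408 + 0.7804 = 4.483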